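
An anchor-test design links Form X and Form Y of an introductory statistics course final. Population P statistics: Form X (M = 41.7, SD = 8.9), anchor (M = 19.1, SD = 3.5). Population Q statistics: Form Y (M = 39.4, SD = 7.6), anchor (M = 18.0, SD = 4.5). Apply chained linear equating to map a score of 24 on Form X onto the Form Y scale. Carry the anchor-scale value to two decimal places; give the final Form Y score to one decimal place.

29.5

Form X → anchor (Population P): v = (3.5/8.9)(24 − 41.7) + 19.1 = 12.14
anchor → Form Y (Population Q): y = (7.6/4.5)(12.14 − 18.0) + 39.4 = 29.5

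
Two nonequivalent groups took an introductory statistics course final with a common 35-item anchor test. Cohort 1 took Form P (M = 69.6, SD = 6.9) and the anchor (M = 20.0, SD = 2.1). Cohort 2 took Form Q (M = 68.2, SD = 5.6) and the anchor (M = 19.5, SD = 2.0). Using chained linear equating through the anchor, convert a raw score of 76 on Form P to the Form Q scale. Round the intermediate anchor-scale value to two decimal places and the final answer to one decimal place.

75.1

Form P → anchor (Cohort 1): v = (2.1/6.9)(76 − 69.6) + 20.0 = 21.95
anchor → Form Q (Cohort 2): y = (5.6/2.0)(21.95 − 19.5) + 68.2 = 75.1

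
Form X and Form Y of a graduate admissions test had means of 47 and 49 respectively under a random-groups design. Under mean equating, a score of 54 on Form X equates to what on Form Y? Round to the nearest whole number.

56

Mean equating: y = x + (M_Y − M_X) = 54 + (49 − 47) = 56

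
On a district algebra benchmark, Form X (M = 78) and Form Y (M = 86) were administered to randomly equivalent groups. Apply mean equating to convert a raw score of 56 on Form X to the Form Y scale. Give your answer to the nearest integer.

64

Mean equating: y = x + (M_Y − M_X) = 56 + (86 − 78) = 64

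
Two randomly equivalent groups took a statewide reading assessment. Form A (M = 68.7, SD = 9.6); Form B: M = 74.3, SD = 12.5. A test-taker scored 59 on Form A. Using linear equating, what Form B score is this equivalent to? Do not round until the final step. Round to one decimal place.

Linear equating: y = (SD_Y/SD_X)(x − M_X) + M_Y
y = (12.5/9.6)(59 − 68.7) + 74.3
y = 1.302083 × -9.7 + 74.3 = -12.6302 + 74.3 = 61.7

61.7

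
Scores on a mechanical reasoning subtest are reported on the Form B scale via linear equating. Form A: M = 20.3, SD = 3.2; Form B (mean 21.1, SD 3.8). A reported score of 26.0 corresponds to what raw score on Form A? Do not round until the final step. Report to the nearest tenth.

Invert y = (SD_Y/SD_X)(x − M_X) + M_Y:
x = (SD_X/SD_Y)(y − M_Y) + M_X = (3.2/3.8)(26.0 − 21.1) + 20.3
x = 0.842105 × 4.900 + 20.3 = 24.4

24.4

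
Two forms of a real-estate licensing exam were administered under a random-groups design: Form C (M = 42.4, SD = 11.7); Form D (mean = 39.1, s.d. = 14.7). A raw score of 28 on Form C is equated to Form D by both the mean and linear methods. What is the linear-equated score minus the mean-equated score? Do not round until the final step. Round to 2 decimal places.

-3.69

Mean-equated: 28 + (39.1 − 42.4) = 24.70
Linear-equated: (14.7/11.7)(28 − 42.4) + 39.1 = 21.008
Difference = 21.008 − 24.70 = -3.69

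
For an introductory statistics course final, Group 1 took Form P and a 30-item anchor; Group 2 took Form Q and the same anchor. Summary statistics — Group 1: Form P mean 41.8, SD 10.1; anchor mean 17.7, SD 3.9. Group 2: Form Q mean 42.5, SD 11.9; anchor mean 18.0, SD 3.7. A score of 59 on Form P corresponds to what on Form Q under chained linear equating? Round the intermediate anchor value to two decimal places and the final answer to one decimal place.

Form P → anchor (Group 1): v = (3.9/10.1)(59 − 41.8) + 17.7 = 24.34
anchor → Form Q (Group 2): y = (11.9/3.7)(24.34 − 18.0) + 42.5 = 62.9

62.9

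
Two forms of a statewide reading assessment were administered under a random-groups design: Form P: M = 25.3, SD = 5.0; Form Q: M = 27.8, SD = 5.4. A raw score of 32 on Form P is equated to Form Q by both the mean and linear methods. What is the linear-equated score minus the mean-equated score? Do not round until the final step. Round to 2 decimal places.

0.54

Mean-equated: 32 + (27.8 − 25.3) = 34.50
Linear-equated: (5.4/5.0)(32 − 25.3) + 27.8 = 35.036
Difference = 35.036 − 34.50 = 0.54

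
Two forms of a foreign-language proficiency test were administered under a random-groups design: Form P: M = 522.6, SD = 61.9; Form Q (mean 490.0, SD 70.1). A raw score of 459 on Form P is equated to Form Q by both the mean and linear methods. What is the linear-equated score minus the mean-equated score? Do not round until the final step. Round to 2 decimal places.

Mean-equated: 459 + (490.0 − 522.6) = 426.40
Linear-equated: (70.1/61.9)(459 − 522.6) + 490.0 = 417.975
Difference = 417.975 − 426.40 = -8.43

-8.43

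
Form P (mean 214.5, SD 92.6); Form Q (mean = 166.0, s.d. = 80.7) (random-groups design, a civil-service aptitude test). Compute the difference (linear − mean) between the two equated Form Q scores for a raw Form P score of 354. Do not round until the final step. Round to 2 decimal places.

Mean-equated: 354 + (166.0 − 214.5) = 305.50
Linear-equated: (80.7/92.6)(354 − 214.5) + 166.0 = 287.573
Difference = 287.573 − 305.50 = -17.93

-17.93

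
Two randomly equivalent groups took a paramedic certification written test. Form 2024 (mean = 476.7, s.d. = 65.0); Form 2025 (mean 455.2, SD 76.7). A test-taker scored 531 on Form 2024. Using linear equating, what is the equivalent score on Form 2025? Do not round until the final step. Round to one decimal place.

Linear equating: y = (SD_Y/SD_X)(x − M_X) + M_Y
y = (76.7/65.0)(531 − 476.7) + 455.2
y = 1.180000 × 54.3 + 455.2 = 64.0740 + 455.2 = 519.3

519.3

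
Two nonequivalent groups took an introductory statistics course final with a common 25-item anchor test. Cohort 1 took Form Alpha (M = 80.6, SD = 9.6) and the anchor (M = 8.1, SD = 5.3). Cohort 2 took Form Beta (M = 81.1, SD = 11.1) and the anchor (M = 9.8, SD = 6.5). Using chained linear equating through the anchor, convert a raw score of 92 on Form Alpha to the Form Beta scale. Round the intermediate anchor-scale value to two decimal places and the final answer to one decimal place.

88.9

Form Alpha → anchor (Cohort 1): v = (5.3/9.6)(92 − 80.6) + 8.1 = 14.39
anchor → Form Beta (Cohort 2): y = (11.1/6.5)(14.39 − 9.8) + 81.1 = 88.9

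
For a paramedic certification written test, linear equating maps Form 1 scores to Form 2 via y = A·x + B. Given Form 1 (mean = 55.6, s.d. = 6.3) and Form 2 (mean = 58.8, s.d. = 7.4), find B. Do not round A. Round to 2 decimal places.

A = SD_Y / SD_X = 7.4 / 6.3 = 1.174603
B = M_Y − A·M_X = 58.8 − 1.174603 × 55.6 = -6.51

-6.51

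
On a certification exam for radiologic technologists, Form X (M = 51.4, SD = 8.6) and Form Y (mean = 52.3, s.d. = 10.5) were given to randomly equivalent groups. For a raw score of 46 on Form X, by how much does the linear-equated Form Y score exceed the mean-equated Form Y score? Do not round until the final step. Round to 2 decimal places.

-1.19

Mean-equated: 46 + (52.3 − 51.4) = 46.90
Linear-equated: (10.5/8.6)(46 − 51.4) + 52.3 = 45.707
Difference = 45.707 − 46.90 = -1.19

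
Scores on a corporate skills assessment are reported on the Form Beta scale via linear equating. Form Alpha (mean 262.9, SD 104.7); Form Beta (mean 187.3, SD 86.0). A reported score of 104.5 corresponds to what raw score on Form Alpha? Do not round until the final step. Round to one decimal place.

162.1

Invert y = (SD_Y/SD_X)(x − M_X) + M_Y:
x = (SD_X/SD_Y)(y − M_Y) + M_X = (104.7/86.0)(104.5 − 187.3) + 262.9
x = 1.217442 × -82.800 + 262.9 = 162.1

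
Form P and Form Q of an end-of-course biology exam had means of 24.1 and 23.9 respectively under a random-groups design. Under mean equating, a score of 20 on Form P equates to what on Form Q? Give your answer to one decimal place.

Mean equating: y = x + (M_Y − M_X) = 20 + (23.9 − 24.1) = 19.8

19.8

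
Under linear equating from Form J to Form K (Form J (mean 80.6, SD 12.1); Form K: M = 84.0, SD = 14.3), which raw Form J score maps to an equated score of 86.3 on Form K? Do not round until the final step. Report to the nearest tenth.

Invert y = (SD_Y/SD_X)(x − M_X) + M_Y:
x = (SD_X/SD_Y)(y − M_Y) + M_X = (12.1/14.3)(86.3 − 84.0) + 80.6
x = 0.846154 × 2.300 + 80.6 = 82.5

82.5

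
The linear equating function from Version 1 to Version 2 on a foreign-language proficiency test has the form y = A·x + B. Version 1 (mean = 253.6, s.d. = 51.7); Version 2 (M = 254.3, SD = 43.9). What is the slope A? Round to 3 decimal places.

0.849

A = SD_Y / SD_X = 43.9 / 51.7 = 0.849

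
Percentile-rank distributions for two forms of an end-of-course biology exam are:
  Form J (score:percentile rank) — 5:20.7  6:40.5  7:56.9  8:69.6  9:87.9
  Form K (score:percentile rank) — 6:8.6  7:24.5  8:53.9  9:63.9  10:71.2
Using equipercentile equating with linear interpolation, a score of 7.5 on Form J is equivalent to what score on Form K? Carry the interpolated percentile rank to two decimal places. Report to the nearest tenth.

8.9

PR of 7.5 on Form J: 56.9 + (7.5 − 7)/(8 − 7) × (69.6 − 56.9) = 63.25
On Form K, PR 63.25 falls between score 8 (PR 53.9) and 9 (PR 63.9).
Interpolate: 8 + (63.25 − 53.9)/(63.9 − 53.9) × (9 − 8) = 8.9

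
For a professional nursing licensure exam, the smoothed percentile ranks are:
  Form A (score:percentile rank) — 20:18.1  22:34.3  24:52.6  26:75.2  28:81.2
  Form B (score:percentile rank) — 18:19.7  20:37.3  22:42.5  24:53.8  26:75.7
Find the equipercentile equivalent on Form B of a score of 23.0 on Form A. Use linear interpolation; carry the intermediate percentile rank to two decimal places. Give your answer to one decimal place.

22.2

PR of 23.0 on Form A: 34.3 + (23.0 − 22)/(24 − 22) × (52.6 − 34.3) = 43.45
On Form B, PR 43.45 falls between score 22 (PR 42.5) and 24 (PR 53.8).
Interpolate: 22 + (43.45 − 42.5)/(53.8 − 42.5) × (24 − 22) = 22.2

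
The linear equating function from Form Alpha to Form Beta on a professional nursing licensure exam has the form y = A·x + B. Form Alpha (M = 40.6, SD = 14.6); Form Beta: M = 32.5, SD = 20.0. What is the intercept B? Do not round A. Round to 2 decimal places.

-23.12

A = SD_Y / SD_X = 20.0 / 14.6 = 1.369863
B = M_Y − A·M_X = 32.5 − 1.369863 × 40.6 = -23.12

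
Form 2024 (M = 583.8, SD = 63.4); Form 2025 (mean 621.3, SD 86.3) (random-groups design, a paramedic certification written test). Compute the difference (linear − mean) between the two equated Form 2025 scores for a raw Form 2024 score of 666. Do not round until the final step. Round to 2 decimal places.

29.69

Mean-equated: 666 + (621.3 − 583.8) = 703.50
Linear-equated: (86.3/63.4)(666 − 583.8) + 621.3 = 733.191
Difference = 733.191 − 703.50 = 29.69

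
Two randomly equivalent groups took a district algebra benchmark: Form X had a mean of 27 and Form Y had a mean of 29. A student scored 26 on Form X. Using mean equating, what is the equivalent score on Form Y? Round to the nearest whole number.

28

Mean equating: y = x + (M_Y − M_X) = 26 + (29 − 27) = 28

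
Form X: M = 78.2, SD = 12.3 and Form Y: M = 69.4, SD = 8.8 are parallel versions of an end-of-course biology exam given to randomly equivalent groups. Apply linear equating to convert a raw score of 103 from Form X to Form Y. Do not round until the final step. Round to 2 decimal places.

Linear equating: y = (SD_Y/SD_X)(x − M_X) + M_Y
y = (8.8/12.3)(103 − 78.2) + 69.4
y = 0.715447 × 24.8 + 69.4 = 17.7431 + 69.4 = 87.14

87.14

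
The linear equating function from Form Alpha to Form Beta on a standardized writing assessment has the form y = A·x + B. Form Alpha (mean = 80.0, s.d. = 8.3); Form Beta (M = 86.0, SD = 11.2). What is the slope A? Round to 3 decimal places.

A = SD_Y / SD_X = 11.2 / 8.3 = 1.349

1.349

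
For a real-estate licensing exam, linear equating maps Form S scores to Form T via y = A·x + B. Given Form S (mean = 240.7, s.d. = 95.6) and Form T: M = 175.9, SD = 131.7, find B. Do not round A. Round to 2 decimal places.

-155.69

A = SD_Y / SD_X = 131.7 / 95.6 = 1.377615
B = M_Y − A·M_X = 175.9 − 1.377615 × 240.7 = -155.69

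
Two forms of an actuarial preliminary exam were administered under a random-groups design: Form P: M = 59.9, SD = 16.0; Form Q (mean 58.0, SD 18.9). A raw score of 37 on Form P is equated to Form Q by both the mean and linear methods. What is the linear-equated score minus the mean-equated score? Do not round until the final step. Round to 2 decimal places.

Mean-equated: 37 + (58.0 − 59.9) = 35.10
Linear-equated: (18.9/16.0)(37 − 59.9) + 58.0 = 30.949
Difference = 30.949 − 35.10 = -4.15

-4.15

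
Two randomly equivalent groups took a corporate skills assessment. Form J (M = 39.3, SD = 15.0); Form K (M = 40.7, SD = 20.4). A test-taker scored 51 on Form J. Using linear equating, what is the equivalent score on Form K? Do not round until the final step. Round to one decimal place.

56.6

Linear equating: y = (SD_Y/SD_X)(x − M_X) + M_Y
y = (20.4/15.0)(51 − 39.3) + 40.7
y = 1.360000 × 11.7 + 40.7 = 15.9120 + 40.7 = 56.6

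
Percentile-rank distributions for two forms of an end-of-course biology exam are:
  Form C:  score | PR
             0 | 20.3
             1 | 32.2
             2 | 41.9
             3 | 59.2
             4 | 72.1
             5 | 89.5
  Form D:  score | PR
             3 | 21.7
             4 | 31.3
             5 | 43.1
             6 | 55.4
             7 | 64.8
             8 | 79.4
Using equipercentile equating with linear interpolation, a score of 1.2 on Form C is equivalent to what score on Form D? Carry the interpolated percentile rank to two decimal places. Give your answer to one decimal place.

PR of 1.2 on Form C: 32.2 + (1.2 − 1)/(2 − 1) × (41.9 − 32.2) = 34.14
On Form D, PR 34.14 falls between score 4 (PR 31.3) and 5 (PR 43.1).
Interpolate: 4 + (34.14 − 31.3)/(43.1 − 31.3) × (5 − 4) = 4.2

4.2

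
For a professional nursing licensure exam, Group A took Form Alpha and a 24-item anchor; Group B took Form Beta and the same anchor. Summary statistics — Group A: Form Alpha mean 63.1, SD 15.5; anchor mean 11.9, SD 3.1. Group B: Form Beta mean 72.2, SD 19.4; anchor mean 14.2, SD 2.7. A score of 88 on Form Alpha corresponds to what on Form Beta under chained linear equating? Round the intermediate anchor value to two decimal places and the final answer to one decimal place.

91.5

Form Alpha → anchor (Group A): v = (3.1/15.5)(88 − 63.1) + 11.9 = 16.88
anchor → Form Beta (Group B): y = (19.4/2.7)(16.88 − 14.2) + 72.2 = 91.5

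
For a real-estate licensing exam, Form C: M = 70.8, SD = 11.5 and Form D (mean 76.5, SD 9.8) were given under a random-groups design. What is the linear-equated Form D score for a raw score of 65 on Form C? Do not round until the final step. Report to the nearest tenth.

71.6

Linear equating: y = (SD_Y/SD_X)(x − M_X) + M_Y
y = (9.8/11.5)(65 − 70.8) + 76.5
y = 0.852174 × -5.8 + 76.5 = -4.9426 + 76.5 = 71.6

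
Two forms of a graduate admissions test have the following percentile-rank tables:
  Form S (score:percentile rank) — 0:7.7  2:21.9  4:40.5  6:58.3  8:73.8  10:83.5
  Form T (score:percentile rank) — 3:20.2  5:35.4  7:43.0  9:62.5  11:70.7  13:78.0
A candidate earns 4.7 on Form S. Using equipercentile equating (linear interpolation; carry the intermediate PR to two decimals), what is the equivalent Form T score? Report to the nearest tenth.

7.4

PR of 4.7 on Form S: 40.5 + (4.7 − 4)/(6 − 4) × (58.3 − 40.5) = 46.73
On Form T, PR 46.73 falls between score 7 (PR 43.0) and 9 (PR 62.5).
Interpolate: 7 + (46.73 − 43.0)/(62.5 − 43.0) × (9 − 7) = 7.4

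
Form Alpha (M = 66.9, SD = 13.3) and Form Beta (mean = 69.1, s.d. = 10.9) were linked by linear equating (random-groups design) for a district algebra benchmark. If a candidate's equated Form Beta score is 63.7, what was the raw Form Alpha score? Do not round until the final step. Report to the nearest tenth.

60.3

Invert y = (SD_Y/SD_X)(x − M_X) + M_Y:
x = (SD_X/SD_Y)(y − M_Y) + M_X = (13.3/10.9)(63.7 − 69.1) + 66.9
x = 1.220183 × -5.400 + 66.9 = 60.3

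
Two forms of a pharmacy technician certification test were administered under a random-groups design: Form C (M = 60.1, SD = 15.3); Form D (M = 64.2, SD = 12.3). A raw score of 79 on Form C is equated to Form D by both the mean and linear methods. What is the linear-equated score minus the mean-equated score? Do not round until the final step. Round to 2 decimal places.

Mean-equated: 79 + (64.2 − 60.1) = 83.10
Linear-equated: (12.3/15.3)(79 − 60.1) + 64.2 = 79.394
Difference = 79.394 − 83.10 = -3.71

-3.71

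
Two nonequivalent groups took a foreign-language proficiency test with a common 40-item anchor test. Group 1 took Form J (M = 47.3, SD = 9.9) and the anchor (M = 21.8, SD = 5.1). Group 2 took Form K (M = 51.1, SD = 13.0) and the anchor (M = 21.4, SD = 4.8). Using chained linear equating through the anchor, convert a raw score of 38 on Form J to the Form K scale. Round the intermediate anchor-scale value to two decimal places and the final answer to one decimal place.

39.2

Form J → anchor (Group 1): v = (5.1/9.9)(38 − 47.3) + 21.8 = 17.01
anchor → Form K (Group 2): y = (13.0/4.8)(17.01 − 21.4) + 51.1 = 39.2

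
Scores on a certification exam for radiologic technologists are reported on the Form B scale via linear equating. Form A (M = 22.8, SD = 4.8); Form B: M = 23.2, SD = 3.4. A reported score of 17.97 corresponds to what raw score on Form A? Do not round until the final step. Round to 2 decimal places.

Invert y = (SD_Y/SD_X)(x − M_X) + M_Y:
x = (SD_X/SD_Y)(y − M_Y) + M_X = (4.8/3.4)(17.97 − 23.2) + 22.8
x = 1.411765 × -5.230 + 22.8 = 15.42

15.42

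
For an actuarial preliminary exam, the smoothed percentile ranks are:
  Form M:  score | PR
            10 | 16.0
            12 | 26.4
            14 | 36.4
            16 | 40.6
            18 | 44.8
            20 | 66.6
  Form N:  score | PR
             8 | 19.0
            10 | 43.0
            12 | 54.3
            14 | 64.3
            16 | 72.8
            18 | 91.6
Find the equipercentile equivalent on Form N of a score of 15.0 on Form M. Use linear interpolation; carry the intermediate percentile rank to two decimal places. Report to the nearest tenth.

9.6

PR of 15.0 on Form M: 36.4 + (15.0 − 14)/(16 − 14) × (40.6 − 36.4) = 38.50
On Form N, PR 38.50 falls between score 8 (PR 19.0) and 10 (PR 43.0).
Interpolate: 8 + (38.50 − 19.0)/(43.0 − 19.0) × (10 − 8) = 9.6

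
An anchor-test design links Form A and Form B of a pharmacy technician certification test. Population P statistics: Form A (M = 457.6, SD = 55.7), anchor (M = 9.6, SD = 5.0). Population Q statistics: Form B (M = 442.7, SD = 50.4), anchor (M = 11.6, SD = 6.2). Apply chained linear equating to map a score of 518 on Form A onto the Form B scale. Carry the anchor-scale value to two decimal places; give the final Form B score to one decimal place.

470.5

Form A → anchor (Population P): v = (5.0/55.7)(518 − 457.6) + 9.6 = 15.02
anchor → Form B (Population Q): y = (50.4/6.2)(15.02 − 11.6) + 442.7 = 470.5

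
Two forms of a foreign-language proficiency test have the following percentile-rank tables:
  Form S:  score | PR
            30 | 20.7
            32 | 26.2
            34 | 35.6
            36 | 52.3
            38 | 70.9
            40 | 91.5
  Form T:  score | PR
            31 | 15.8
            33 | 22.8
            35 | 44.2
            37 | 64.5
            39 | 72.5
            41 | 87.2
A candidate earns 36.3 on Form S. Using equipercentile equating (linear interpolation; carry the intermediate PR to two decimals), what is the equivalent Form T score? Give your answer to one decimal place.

36.1

PR of 36.3 on Form S: 52.3 + (36.3 − 36)/(38 − 36) × (70.9 − 52.3) = 55.09
On Form T, PR 55.09 falls between score 35 (PR 44.2) and 37 (PR 64.5).
Interpolate: 35 + (55.09 − 44.2)/(64.5 − 44.2) × (37 − 35) = 36.1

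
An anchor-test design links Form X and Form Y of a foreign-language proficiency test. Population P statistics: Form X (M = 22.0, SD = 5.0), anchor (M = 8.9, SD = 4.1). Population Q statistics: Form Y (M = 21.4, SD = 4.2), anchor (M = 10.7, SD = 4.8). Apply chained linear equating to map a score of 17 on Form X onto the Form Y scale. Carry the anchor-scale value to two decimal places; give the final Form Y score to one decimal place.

Form X → anchor (Population P): v = (4.1/5.0)(17 − 22.0) + 8.9 = 4.80
anchor → Form Y (Population Q): y = (4.2/4.8)(4.80 − 10.7) + 21.4 = 16.2

16.2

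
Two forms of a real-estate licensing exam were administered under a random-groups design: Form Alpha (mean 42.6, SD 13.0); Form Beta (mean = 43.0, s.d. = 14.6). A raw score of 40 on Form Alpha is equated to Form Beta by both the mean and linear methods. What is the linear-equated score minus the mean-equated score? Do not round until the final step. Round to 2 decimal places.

Mean-equated: 40 + (43.0 − 42.6) = 40.40
Linear-equated: (14.6/13.0)(40 − 42.6) + 43.0 = 40.080
Difference = 40.080 − 40.40 = -0.32

-0.32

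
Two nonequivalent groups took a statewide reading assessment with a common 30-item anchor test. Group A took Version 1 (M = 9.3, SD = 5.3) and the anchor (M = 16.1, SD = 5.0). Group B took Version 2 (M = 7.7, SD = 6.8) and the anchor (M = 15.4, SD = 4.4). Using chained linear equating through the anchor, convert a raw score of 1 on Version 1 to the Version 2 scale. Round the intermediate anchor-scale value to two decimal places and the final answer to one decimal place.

Version 1 → anchor (Group A): v = (5.0/5.3)(1 − 9.3) + 16.1 = 8.27
anchor → Version 2 (Group B): y = (6.8/4.4)(8.27 − 15.4) + 7.7 = -3.3

-3.3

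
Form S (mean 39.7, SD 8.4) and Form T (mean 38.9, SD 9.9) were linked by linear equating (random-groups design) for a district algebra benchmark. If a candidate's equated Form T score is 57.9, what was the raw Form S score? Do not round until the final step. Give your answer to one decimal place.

55.8

Invert y = (SD_Y/SD_X)(x − M_X) + M_Y:
x = (SD_X/SD_Y)(y − M_Y) + M_X = (8.4/9.9)(57.9 − 38.9) + 39.7
x = 0.848485 × 19.000 + 39.7 = 55.8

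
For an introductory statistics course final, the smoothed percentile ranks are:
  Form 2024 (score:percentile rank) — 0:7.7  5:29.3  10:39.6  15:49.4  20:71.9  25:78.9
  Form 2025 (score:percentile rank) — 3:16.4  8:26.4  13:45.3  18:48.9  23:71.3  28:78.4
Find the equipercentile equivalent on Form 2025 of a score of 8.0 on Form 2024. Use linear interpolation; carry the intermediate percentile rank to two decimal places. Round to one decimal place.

PR of 8.0 on Form 2024: 29.3 + (8.0 − 5)/(10 − 5) × (39.6 − 29.3) = 35.48
On Form 2025, PR 35.48 falls between score 8 (PR 26.4) and 13 (PR 45.3).
Interpolate: 8 + (35.48 − 26.4)/(45.3 − 26.4) × (13 − 8) = 10.4

10.4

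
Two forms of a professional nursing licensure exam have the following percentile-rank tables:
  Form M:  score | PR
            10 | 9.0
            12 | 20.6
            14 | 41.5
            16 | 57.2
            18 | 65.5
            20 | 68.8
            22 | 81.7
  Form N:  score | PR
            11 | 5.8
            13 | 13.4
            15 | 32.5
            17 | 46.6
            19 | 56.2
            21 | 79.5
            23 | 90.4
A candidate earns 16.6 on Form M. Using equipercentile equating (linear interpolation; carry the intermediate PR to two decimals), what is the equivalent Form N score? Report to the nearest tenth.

PR of 16.6 on Form M: 57.2 + (16.6 − 16)/(18 − 16) × (65.5 − 57.2) = 59.69
On Form N, PR 59.69 falls between score 19 (PR 56.2) and 21 (PR 79.5).
Interpolate: 19 + (59.69 − 56.2)/(79.5 − 56.2) × (21 − 19) = 19.3

19.3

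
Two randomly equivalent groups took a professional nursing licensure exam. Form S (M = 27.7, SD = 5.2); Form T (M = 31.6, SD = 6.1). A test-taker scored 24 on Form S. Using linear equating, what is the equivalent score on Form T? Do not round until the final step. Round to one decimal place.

Linear equating: y = (SD_Y/SD_X)(x − M_X) + M_Y
y = (6.1/5.2)(24 − 27.7) + 31.6
y = 1.173077 × -3.7 + 31.6 = -4.3404 + 31.6 = 27.3

27.3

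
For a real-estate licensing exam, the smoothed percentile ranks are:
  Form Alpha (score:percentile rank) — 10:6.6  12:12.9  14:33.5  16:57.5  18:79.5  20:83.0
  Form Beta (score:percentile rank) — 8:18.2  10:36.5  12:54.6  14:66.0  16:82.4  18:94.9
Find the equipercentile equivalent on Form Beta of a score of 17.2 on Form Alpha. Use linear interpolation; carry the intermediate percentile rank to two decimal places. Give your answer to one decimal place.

PR of 17.2 on Form Alpha: 57.5 + (17.2 − 16)/(18 − 16) × (79.5 − 57.5) = 70.70
On Form Beta, PR 70.70 falls between score 14 (PR 66.0) and 16 (PR 82.4).
Interpolate: 14 + (70.70 − 66.0)/(82.4 − 66.0) × (16 − 14) = 14.6

14.6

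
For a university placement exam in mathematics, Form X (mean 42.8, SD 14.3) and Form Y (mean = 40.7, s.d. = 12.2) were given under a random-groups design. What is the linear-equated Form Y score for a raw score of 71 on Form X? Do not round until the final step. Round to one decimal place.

Linear equating: y = (SD_Y/SD_X)(x − M_X) + M_Y
y = (12.2/14.3)(71 − 42.8) + 40.7
y = 0.853147 × 28.2 + 40.7 = 24.0587 + 40.7 = 64.8

64.8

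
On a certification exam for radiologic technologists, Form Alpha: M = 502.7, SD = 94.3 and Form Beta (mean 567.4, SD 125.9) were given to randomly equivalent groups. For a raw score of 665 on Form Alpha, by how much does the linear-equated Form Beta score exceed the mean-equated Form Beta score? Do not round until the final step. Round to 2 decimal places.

Mean-equated: 665 + (567.4 − 502.7) = 729.70
Linear-equated: (125.9/94.3)(665 − 502.7) + 567.4 = 784.087
Difference = 784.087 − 729.70 = 54.39

54.39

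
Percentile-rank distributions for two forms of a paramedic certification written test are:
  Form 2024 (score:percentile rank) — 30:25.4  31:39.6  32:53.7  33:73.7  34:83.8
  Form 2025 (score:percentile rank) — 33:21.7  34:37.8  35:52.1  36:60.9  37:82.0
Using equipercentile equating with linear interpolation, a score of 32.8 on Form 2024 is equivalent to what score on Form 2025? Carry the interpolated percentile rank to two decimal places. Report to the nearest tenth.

36.4

PR of 32.8 on Form 2024: 53.7 + (32.8 − 32)/(33 − 32) × (73.7 − 53.7) = 69.70
On Form 2025, PR 69.70 falls between score 36 (PR 60.9) and 37 (PR 82.0).
Interpolate: 36 + (69.70 − 60.9)/(82.0 − 60.9) × (37 − 36) = 36.4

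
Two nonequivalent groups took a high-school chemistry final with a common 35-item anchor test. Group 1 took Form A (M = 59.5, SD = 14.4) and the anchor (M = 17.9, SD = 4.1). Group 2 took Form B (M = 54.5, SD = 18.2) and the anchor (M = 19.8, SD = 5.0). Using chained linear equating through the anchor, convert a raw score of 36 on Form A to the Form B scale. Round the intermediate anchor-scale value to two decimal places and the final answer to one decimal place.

23.2

Form A → anchor (Group 1): v = (4.1/14.4)(36 − 59.5) + 17.9 = 11.21
anchor → Form B (Group 2): y = (18.2/5.0)(11.21 − 19.8) + 54.5 = 23.2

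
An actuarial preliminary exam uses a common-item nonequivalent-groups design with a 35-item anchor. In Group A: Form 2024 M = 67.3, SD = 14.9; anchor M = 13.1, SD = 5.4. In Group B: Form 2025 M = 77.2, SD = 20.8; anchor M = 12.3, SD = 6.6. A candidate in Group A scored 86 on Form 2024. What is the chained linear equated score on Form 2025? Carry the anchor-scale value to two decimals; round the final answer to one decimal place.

101.1

Form 2024 → anchor (Group A): v = (5.4/14.9)(86 − 67.3) + 13.1 = 19.88
anchor → Form 2025 (Group B): y = (20.8/6.6)(19.88 − 12.3) + 77.2 = 101.1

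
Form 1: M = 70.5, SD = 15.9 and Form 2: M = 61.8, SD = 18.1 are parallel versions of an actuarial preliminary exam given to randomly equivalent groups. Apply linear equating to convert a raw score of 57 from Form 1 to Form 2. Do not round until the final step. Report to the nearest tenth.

46.4

Linear equating: y = (SD_Y/SD_X)(x − M_X) + M_Y
y = (18.1/15.9)(57 − 70.5) + 61.8
y = 1.138365 × -13.5 + 61.8 = -15.3679 + 61.8 = 46.4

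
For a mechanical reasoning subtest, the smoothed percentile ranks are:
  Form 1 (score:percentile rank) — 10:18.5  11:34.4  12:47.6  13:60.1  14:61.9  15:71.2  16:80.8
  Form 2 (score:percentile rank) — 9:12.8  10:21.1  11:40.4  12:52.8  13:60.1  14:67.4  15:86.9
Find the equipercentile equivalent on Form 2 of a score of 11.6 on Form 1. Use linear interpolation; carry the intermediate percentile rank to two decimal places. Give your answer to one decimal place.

11.2

PR of 11.6 on Form 1: 34.4 + (11.6 − 11)/(12 − 11) × (47.6 − 34.4) = 42.32
On Form 2, PR 42.32 falls between score 11 (PR 40.4) and 12 (PR 52.8).
Interpolate: 11 + (42.32 − 40.4)/(52.8 − 40.4) × (12 − 11) = 11.2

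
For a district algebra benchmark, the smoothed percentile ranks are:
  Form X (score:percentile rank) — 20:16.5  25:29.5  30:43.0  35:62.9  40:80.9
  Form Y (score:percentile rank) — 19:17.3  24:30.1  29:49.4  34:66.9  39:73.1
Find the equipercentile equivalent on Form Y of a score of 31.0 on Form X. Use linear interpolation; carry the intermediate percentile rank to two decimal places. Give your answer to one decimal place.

PR of 31.0 on Form X: 43.0 + (31.0 − 30)/(35 − 30) × (62.9 − 43.0) = 46.98
On Form Y, PR 46.98 falls between score 24 (PR 30.1) and 29 (PR 49.4).
Interpolate: 24 + (46.98 − 30.1)/(49.4 − 30.1) × (29 − 24) = 28.4

28.4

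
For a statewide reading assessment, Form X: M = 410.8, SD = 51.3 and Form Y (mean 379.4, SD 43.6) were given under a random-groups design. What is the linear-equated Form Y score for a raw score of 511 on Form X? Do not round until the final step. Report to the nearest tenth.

464.6

Linear equating: y = (SD_Y/SD_X)(x − M_X) + M_Y
y = (43.6/51.3)(511 − 410.8) + 379.4
y = 0.849903 × 100.2 + 379.4 = 85.1602 + 379.4 = 464.6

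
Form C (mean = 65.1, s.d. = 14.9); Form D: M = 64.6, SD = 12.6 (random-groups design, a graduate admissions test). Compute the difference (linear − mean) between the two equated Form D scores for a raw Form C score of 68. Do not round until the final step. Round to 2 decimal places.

-0.45

Mean-equated: 68 + (64.6 − 65.1) = 67.50
Linear-equated: (12.6/14.9)(68 − 65.1) + 64.6 = 67.052
Difference = 67.052 − 67.50 = -0.45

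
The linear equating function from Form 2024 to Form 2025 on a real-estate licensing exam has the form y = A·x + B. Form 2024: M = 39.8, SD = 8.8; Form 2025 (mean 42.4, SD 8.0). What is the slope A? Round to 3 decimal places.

A = SD_Y / SD_X = 8.0 / 8.8 = 0.909

0.909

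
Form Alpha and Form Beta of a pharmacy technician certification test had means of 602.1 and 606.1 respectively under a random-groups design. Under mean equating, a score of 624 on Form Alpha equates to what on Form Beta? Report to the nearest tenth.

Mean equating: y = x + (M_Y − M_X) = 624 + (606.1 − 602.1) = 628.0

628.0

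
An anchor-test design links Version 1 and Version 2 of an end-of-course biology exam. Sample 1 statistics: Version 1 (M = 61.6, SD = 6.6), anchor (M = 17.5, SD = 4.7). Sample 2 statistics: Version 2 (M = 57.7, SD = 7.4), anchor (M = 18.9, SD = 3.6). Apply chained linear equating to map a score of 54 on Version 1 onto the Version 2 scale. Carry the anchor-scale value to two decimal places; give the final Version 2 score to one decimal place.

Version 1 → anchor (Sample 1): v = (4.7/6.6)(54 − 61.6) + 17.5 = 12.09
anchor → Version 2 (Sample 2): y = (7.4/3.6)(12.09 − 18.9) + 57.7 = 43.7

43.7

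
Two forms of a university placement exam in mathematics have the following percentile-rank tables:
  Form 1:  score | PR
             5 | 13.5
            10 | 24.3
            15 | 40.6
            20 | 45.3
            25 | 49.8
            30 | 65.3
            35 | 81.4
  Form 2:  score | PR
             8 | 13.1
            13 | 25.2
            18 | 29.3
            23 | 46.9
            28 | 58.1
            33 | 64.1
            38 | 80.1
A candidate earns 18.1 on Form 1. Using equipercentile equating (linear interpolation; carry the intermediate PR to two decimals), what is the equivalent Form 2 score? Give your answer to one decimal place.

22.0

PR of 18.1 on Form 1: 40.6 + (18.1 − 15)/(20 − 15) × (45.3 − 40.6) = 43.51
On Form 2, PR 43.51 falls between score 18 (PR 29.3) and 23 (PR 46.9).
Interpolate: 18 + (43.51 − 29.3)/(46.9 − 29.3) × (23 − 18) = 22.0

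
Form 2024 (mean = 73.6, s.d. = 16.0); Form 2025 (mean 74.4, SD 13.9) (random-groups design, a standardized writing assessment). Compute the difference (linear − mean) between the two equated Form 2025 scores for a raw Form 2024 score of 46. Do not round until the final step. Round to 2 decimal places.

3.62

Mean-equated: 46 + (74.4 − 73.6) = 46.80
Linear-equated: (13.9/16.0)(46 − 73.6) + 74.4 = 50.423
Difference = 50.423 − 46.80 = 3.62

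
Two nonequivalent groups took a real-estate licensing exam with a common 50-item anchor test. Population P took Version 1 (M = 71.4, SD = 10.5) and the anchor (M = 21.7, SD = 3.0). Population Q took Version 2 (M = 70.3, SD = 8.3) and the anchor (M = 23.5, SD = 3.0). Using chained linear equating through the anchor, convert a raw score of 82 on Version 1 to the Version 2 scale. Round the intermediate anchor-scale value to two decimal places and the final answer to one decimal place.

Version 1 → anchor (Population P): v = (3.0/10.5)(82 − 71.4) + 21.7 = 24.73
anchor → Version 2 (Population Q): y = (8.3/3.0)(24.73 − 23.5) + 70.3 = 73.7

73.7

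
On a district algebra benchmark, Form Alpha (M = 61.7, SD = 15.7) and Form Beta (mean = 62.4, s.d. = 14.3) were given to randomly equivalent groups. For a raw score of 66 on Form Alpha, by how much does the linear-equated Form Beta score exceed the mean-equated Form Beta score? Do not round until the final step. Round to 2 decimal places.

-0.38

Mean-equated: 66 + (62.4 − 61.7) = 66.70
Linear-equated: (14.3/15.7)(66 − 61.7) + 62.4 = 66.317
Difference = 66.317 − 66.70 = -0.38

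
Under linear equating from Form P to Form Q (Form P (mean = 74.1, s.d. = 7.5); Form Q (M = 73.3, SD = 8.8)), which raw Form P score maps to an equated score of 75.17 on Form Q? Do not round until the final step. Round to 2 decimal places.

75.69

Invert y = (SD_Y/SD_X)(x − M_X) + M_Y:
x = (SD_X/SD_Y)(y − M_Y) + M_X = (7.5/8.8)(75.17 − 73.3) + 74.1
x = 0.852273 × 1.870 + 74.1 = 75.69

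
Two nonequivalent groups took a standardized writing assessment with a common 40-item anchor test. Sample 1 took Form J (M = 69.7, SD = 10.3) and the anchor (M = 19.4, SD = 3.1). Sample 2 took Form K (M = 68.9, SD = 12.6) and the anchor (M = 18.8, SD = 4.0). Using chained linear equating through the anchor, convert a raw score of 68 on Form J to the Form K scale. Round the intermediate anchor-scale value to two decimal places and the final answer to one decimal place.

Form J → anchor (Sample 1): v = (3.1/10.3)(68 − 69.7) + 19.4 = 18.89
anchor → Form K (Sample 2): y = (12.6/4.0)(18.89 − 18.8) + 68.9 = 69.2

69.2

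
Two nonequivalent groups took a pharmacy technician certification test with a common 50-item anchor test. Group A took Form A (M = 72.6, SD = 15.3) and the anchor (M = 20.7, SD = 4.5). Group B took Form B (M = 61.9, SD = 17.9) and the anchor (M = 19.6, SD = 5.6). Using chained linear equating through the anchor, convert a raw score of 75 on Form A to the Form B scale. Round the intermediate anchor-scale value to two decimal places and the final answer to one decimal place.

Form A → anchor (Group A): v = (4.5/15.3)(75 − 72.6) + 20.7 = 21.41
anchor → Form B (Group B): y = (17.9/5.6)(21.41 − 19.6) + 61.9 = 67.7

67.7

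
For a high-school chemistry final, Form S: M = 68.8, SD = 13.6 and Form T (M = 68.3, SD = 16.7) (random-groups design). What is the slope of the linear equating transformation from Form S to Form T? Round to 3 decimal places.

1.228

A = SD_Y / SD_X = 16.7 / 13.6 = 1.228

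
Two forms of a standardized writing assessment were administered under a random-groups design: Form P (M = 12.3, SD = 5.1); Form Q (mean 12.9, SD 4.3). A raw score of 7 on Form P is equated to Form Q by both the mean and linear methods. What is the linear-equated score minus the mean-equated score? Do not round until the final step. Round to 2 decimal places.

0.83

Mean-equated: 7 + (12.9 − 12.3) = 7.60
Linear-equated: (4.3/5.1)(7 − 12.3) + 12.9 = 8.431
Difference = 8.431 − 7.60 = 0.83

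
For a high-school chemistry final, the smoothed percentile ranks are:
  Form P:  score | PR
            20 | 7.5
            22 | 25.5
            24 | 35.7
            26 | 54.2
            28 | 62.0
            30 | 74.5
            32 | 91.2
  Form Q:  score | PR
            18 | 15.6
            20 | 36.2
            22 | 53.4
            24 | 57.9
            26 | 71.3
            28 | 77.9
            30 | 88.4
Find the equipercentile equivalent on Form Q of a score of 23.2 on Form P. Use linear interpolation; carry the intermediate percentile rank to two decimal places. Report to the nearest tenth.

19.6

PR of 23.2 on Form P: 25.5 + (23.2 − 22)/(24 − 22) × (35.7 − 25.5) = 31.62
On Form Q, PR 31.62 falls between score 18 (PR 15.6) and 20 (PR 36.2).
Interpolate: 18 + (31.62 − 15.6)/(36.2 − 15.6) × (20 − 18) = 19.6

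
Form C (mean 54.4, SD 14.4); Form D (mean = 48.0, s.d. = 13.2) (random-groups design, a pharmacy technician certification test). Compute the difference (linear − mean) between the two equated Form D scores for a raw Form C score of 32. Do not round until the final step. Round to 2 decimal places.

Mean-equated: 32 + (48.0 − 54.4) = 25.60
Linear-equated: (13.2/14.4)(32 − 54.4) + 48.0 = 27.467
Difference = 27.467 − 25.60 = 1.87

1.87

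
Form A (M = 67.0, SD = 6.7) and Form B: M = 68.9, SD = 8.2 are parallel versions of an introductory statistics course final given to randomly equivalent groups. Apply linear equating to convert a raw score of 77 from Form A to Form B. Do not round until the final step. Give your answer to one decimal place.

81.1

Linear equating: y = (SD_Y/SD_X)(x − M_X) + M_Y
y = (8.2/6.7)(77 − 67.0) + 68.9
y = 1.223881 × 10.0 + 68.9 = 12.2388 + 68.9 = 81.1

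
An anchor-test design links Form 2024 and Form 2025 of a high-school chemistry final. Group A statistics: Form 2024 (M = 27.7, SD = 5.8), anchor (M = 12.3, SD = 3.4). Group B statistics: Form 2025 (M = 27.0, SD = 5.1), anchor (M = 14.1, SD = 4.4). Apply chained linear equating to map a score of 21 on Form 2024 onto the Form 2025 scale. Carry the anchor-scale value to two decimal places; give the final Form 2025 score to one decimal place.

Form 2024 → anchor (Group A): v = (3.4/5.8)(21 − 27.7) + 12.3 = 8.37
anchor → Form 2025 (Group B): y = (5.1/4.4)(8.37 − 14.1) + 27.0 = 20.4

20.4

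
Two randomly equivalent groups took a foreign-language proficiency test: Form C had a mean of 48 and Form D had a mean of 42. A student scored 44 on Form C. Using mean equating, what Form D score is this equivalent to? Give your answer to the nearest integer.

38

Mean equating: y = x + (M_Y − M_X) = 44 + (42 − 48) = 38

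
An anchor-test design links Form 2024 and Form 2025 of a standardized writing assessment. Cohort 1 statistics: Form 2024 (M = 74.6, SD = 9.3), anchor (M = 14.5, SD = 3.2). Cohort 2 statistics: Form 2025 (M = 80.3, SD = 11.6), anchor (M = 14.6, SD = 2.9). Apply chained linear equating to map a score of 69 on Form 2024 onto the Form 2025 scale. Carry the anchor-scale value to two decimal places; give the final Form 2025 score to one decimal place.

72.2

Form 2024 → anchor (Cohort 1): v = (3.2/9.3)(69 − 74.6) + 14.5 = 12.57
anchor → Form 2025 (Cohort 2): y = (11.6/2.9)(12.57 − 14.6) + 80.3 = 72.2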